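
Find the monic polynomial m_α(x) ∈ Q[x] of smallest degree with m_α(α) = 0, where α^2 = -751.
m_α(x) = x^2 + 751

α satisfies α^2 + 751 = 0, so x^2 + 751 annihilates α. Since d = -751 is squarefree and ≠ 1, it is not a perfect square in Q, so x^2 + 751 has no rational root and is therefore irreducible over Q (a degree-2 polynomial over a field is irreducible iff it has no root). Hence m_α(x) = x^2 + 751.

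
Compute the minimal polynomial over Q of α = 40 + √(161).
m_α(x) = x^2 - 80x + 1439

From α - 40 = √(161), squaring gives (α - 40)^2 = 161, i.e. α^2 - 80α + 1600 = 161, so α^2 - 80α + 1439 = 0. The discriminant of x^2 - 80x + 1439 is (-80)^2 - 4·(1439) = 6400 - 5756 = 644, and 4·(161) is not a perfect square in Q since 161 is squarefree and ≠ 1. Hence x^2 - 80x + 1439 is irreducible over Q and is the minimal polynomial of α.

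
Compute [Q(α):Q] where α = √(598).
[Q(α):Q] = 2

[Q(α):Q] equals the degree of the minimal polynomial of α. Here α^2 = 598 and x^2 - 598 is irreducible (d = 598 is squarefree, ≠ 1, hence not a square), so deg(m_α) = 2. Thus [Q(α):Q] = 2.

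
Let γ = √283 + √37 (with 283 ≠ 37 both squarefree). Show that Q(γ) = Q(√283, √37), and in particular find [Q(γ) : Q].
[Q(γ) : Q] = 4 (equivalently, Q(γ) = Q(√283, √37))

Obviously Q(γ) ⊆ Q(√283, √37), and [Q(√283, √37):Q] = 4 (since 283, 37 are distinct squarefree integers > 1 with 10471 not a perfect square). To show equality we compute the minimal polynomial of γ. From γ = √283 + √37: γ^2 = 283 + 2√(10471) + 37 = 320 + 2√(10471), so γ^2 - 320 = 2√(10471); squaring, (γ^2 - 320)^2 = 4·10471, i.e. γ^4 - 640γ^2 + 102400 - 41884 = 0, i.e. γ^4 - 640γ^2 + 60516 = 0. So γ is a root of x^4 - 640x^2 + 60516. This polynomial is irreducible over Q: it has no rational root (each ±√283 ± √37 is irrational), and any factorization into two quadratics over Q would force √(10471) ∈ Q (pairing opposite roots) or √283, √37 ∈ Q (other pairings), all impossible. Hence [Q(γ):Q] = 4 = [Q(√283, √37):Q], so Q(γ) = Q(√283, √37).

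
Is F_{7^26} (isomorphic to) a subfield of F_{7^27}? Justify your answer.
No: F_{7^26} is not a subfield of F_{7^27}

F_{p^m} embeds in F_{p^n} iff m | n. Here 26 ∤ 27 (since 27 = 1·26 + 1 with remainder 1 ≠ 0), so F_{7^26} is not a subfield of F_{7^27}. Equivalently: if it were, the tower law would give 26 = [F_{7^26}:F_7] dividing [F_{7^27}:F_7] = 27, contradiction.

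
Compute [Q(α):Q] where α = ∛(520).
[Q(α):Q] = 3

The minimal polynomial of α is x^3 - 520, irreducible over Q since 520 is not a perfect cube (so x^3 - 520 has no rational root). Hence [Q(α):Q] = deg(m_α) = 3.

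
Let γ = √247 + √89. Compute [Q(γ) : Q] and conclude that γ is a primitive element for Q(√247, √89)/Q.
[Q(γ) : Q] = 4 (equivalently, Q(γ) = Q(√247, √89))

Obviously Q(γ) ⊆ Q(√247, √89), and [Q(√247, √89):Q] = 4 (since 247, 89 are distinct squarefree integers > 1 with 21983 not a perfect square). To show equality we compute the minimal polynomial of γ. From γ = √247 + √89: γ^2 = 247 + 2√(21983) + 89 = 336 + 2√(21983), so γ^2 - 336 = 2√(21983); squaring, (γ^2 - 336)^2 = 4·21983, i.e. γ^4 - 672γ^2 + 112896 - 87932 = 0, i.e. γ^4 - 672γ^2 + 24964 = 0. So γ is a root of x^4 - 672x^2 + 24964. This polynomial is irreducible over Q: it has no rational root (each ±√247 ± √89 is irrational), and any factorization into two quadratics over Q would force √(21983) ∈ Q (pairing opposite roots) or √247, √89 ∈ Q (other pairings), all impossible. Hence [Q(γ):Q] = 4 = [Q(√247, √89):Q], so Q(γ) = Q(√247, √89).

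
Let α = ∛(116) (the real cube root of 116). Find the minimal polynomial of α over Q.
m_α(x) = x^3 - 116

α satisfies α^3 = 116, so x^3 - 116 annihilates α. By the rational root test, a rational root p/q (in lowest terms) of x^3 - 116 would satisfy p^3 = 116 q^3, forcing q = 1 and p^3 = 116; but 116 is not a perfect cube, contradiction. A monic cubic over Q with no rational root is irreducible (any nontrivial factorization would include a linear factor). Hence x^3 - 116 is the minimal polynomial of α, and in particular [Q(α):Q] = 3.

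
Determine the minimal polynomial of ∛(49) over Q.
m_α(x) = x^3 - 49

α satisfies α^3 = 49, so x^3 - 49 annihilates α. By the rational root test, a rational root p/q (in lowest terms) of x^3 - 49 would satisfy p^3 = 49 q^3, forcing q = 1 and p^3 = 49; but 49 is not a perfect cube, contradiction. A monic cubic over Q with no rational root is irreducible (any nontrivial factorization would include a linear factor). Hence x^3 - 49 is the minimal polynomial of α, and in particular [Q(α):Q] = 3.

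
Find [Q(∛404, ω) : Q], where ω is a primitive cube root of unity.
[Q(∛404, ω) : Q] = 6

[Q(∛404):Q] = 3 (min poly x^3 - 404, irreducible since 404 is not a perfect cube). [Q(ω):Q] = 2 (min poly x^2 + x + 1). Since Q(∛404) ⊂ R and ω ∉ R, we have ω ∉ Q(∛404), so x^2 + x + 1 remains irreducible over Q(∛404) and [Q(∛404, ω) : Q(∛404)] = 2. By the tower law, [Q(∛404, ω) : Q] = 3 · 2 = 6. (In fact Q(∛404, ω) is the splitting field of x^3 - 404 over Q.)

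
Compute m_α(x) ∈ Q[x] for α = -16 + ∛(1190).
m_α(x) = x^3 + 48x^2 + 768x + 2906

Set β = α + 16 = ∛(1190), so β^3 = 1190. Then (α + 16)^3 - 1190 = 0, i.e. α is a root of g(x) = (x + 16)^3 - 1190 = x^3 + 48x^2 + 768x + 2906. Since g(x) = h(x + 16) where h(x) = x^3 - 1190, and h is irreducible over Q (because 1190 is not a perfect cube, so h has no rational root, and a monic cubic with no rational root is irreducible), g is also irreducible (irreducibility is preserved under the substitution x → x + 16). Hence m_α(x) = x^3 + 48x^2 + 768x + 2906.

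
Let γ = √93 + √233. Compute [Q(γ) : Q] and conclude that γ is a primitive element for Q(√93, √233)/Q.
[Q(γ) : Q] = 4 (equivalently, Q(γ) = Q(√93, √233))

Obviously Q(γ) ⊆ Q(√93, √233), and [Q(√93, √233):Q] = 4 (since 93, 233 are distinct squarefree integers > 1 with 21669 not a perfect square). To show equality we compute the minimal polynomial of γ. From γ = √93 + √233: γ^2 = 93 + 2√(21669) + 233 = 326 + 2√(21669), so γ^2 - 326 = 2√(21669); squaring, (γ^2 - 326)^2 = 4·21669, i.e. γ^4 - 652γ^2 + 106276 - 86676 = 0, i.e. γ^4 - 652γ^2 + 19600 = 0. So γ is a root of x^4 - 652x^2 + 19600. This polynomial is irreducible over Q: it has no rational root (each ±√93 ± √233 is irrational), and any factorization into two quadratics over Q would force √(21669) ∈ Q (pairing opposite roots) or √93, √233 ∈ Q (other pairings), all impossible. Hence [Q(γ):Q] = 4 = [Q(√93, √233):Q], so Q(γ) = Q(√93, √233).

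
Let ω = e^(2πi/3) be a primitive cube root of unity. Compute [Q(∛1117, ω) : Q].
[Q(∛1117, ω) : Q] = 6

[Q(∛1117):Q] = 3 (min poly x^3 - 1117, irreducible since 1117 is not a perfect cube). [Q(ω):Q] = 2 (min poly x^2 + x + 1). Since Q(∛1117) ⊂ R and ω ∉ R, we have ω ∉ Q(∛1117), so x^2 + x + 1 remains irreducible over Q(∛1117) and [Q(∛1117, ω) : Q(∛1117)] = 2. By the tower law, [Q(∛1117, ω) : Q] = 3 · 2 = 6. (In fact Q(∛1117, ω) is the splitting field of x^3 - 1117 over Q.)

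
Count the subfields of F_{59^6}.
F_{59^6} has 4 subfields

The subfields of F_{p^n} are exactly the fields F_{p^d} for d | n (each is the fixed field of the unique index-d subgroup of Gal(F_{p^n}/F_p) ≅ Z/nZ). The divisors of n = 6 are {1, 2, 3, 6}, giving 4 subfields: F_{59^1}, F_{59^2}, F_{59^3}, F_{59^6}.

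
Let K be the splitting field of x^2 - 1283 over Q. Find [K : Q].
[K : Q] = 2

f(x) = x^2 - 1283 factors as (x - √1283)(x + √1283). The splitting field is K = Q(√1283). Since 1283 is squarefree and > 1, it is not a perfect square, so x^2 - 1283 is irreducible over Q and [Q(√1283) : Q] = 2. Hence [K : Q] = 2.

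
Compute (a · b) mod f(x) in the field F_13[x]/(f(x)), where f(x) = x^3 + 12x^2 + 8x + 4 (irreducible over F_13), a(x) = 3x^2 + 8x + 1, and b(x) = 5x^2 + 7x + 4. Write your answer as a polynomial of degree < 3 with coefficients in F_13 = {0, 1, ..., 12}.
a · b ≡ 3x^2 + 8x + 12 (mod f(x))

Multiply in F_13[x]: a(x)·b(x) = (3x^2 + 8x + 1)·(5x^2 + 7x + 4) = 2x^4 + 9x^3 + 8x^2 + 4. This has degree ≥ 3, so divide by f(x) over F_13: 2x^4 + 9x^3 + 8x^2 + 4 = (2x + 11)·(x^3 + 12x^2 + 8x + 4) + (3x^2 + 8x + 12). Hence a·b ≡ 3x^2 + 8x + 12 (mod f). (F_13[x]/(f) is a field with 13^3 = 2197 elements since f is irreducible of degree 3.)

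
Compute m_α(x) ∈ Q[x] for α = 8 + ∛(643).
m_α(x) = x^3 - 24x^2 + 192x - 1155

Set β = α - 8 = ∛(643), so β^3 = 643. Then (α - 8)^3 - 643 = 0, i.e. α is a root of g(x) = (x - 8)^3 - 643 = x^3 - 24x^2 + 192x - 1155. Since g(x) = h(x - 8) where h(x) = x^3 - 643, and h is irreducible over Q (because 643 is not a perfect cube, so h has no rational root, and a monic cubic with no rational root is irreducible), g is also irreducible (irreducibility is preserved under the substitution x → x - 8). Hence m_α(x) = x^3 - 24x^2 + 192x - 1155.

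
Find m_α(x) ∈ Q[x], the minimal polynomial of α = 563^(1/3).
m_α(x) = x^3 - 563

α satisfies α^3 = 563, so x^3 - 563 annihilates α. By the rational root test, a rational root p/q (in lowest terms) of x^3 - 563 would satisfy p^3 = 563 q^3, forcing q = 1 and p^3 = 563; but 563 is not a perfect cube, contradiction. A monic cubic over Q with no rational root is irreducible (any nontrivial factorization would include a linear factor). Hence x^3 - 563 is the minimal polynomial of α, and in particular [Q(α):Q] = 3.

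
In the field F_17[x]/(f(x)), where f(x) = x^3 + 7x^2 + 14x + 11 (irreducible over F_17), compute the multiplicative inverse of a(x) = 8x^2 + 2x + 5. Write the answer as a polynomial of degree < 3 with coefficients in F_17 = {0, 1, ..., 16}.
a(x)^(-1) ≡ x + 11 (mod f(x))

Since f is irreducible over F_17, F_17[x]/(f) is a field and a(x) ≠ 0 has an inverse. Apply the extended Euclidean algorithm to f(x) and a(x) in F_17[x]: f(x) = (15x + 12)·a(x) + (2). The last nonzero remainder is the constant 2 = gcd(f, a) in F_17. Back-substituting through the division chain expresses 2 = s(x)·a(x) + t(x)·f(x) with s(x) ≡ 2x + 5 (mod f), so (2x + 5)·a(x) ≡ 2 (mod f). Multiplying by 2^(-1) ≡ 9 in F_17 gives a(x)^(-1) ≡ 9·(2x + 5) ≡ x + 11 (mod f). Check: (8x^2 + 2x + 5)·(x + 11) = 8x^3 + 5x^2 + 10x + 4 ≡ 1 (mod x^3 + 7x^2 + 14x + 11).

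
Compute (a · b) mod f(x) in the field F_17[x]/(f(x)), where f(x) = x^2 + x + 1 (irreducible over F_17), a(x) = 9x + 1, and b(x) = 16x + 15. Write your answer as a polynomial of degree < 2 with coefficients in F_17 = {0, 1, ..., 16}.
a · b ≡ 7x + 7 (mod f(x))

Multiply in F_17[x]: a(x)·b(x) = (9x + 1)·(16x + 15) = 8x^2 + 15x + 15. This has degree ≥ 2, so divide by f(x) over F_17: 8x^2 + 15x + 15 = (8)·(x^2 + x + 1) + (7x + 7). Hence a·b ≡ 7x + 7 (mod f). (F_17[x]/(f) is a field with 17^2 = 289 elements since f is irreducible of degree 2.)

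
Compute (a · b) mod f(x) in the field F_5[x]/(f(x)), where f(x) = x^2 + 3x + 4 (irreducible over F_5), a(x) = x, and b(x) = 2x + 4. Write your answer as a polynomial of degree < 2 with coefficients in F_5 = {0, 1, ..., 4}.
a · b ≡ 3x + 2 (mod f(x))

Multiply in F_5[x]: a(x)·b(x) = (x)·(2x + 4) = 2x^2 + 4x. This has degree ≥ 2, so divide by f(x) over F_5: 2x^2 + 4x = (2)·(x^2 + 3x + 4) + (3x + 2). Hence a·b ≡ 3x + 2 (mod f). (F_5[x]/(f) is a field with 5^2 = 25 elements since f is irreducible of degree 2.)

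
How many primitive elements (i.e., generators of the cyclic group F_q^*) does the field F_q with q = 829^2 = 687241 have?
There are φ(687240) = 173184 primitive elements

F_q^* is cyclic of order q - 1 = 687240. A cyclic group of order m has exactly φ(m) generators. Here m = 687240 = 2^3 · 3^2 · 5 · 23 · 83, so the number of primitive elements is φ(687240) = 173184.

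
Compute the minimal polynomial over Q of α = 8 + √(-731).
m_α(x) = x^2 - 16x + 795

From α - 8 = √(-731), squaring gives (α - 8)^2 = -731, i.e. α^2 - 16α + 64 = -731, so α^2 - 16α + 795 = 0. The discriminant of x^2 - 16x + 795 is (-16)^2 - 4·(795) = 256 - 3180 = -2924, and 4·(-731) is not a perfect square in Q since -731 is squarefree and ≠ 1. Hence x^2 - 16x + 795 is irreducible over Q and is the minimal polynomial of α.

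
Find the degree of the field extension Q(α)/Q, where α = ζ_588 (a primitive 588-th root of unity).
[Q(α):Q] = 168

The minimal polynomial of ζ_588 over Q is the 588-th cyclotomic polynomial Φ_588(x), which is irreducible over Q and has degree φ(588) = 168. Hence [Q(α):Q] = φ(588) = 168.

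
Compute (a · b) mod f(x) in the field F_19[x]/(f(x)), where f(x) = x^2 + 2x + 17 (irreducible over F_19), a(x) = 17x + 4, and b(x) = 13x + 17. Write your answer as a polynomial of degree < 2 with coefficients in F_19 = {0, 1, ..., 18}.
a · b ≡ 13x + 16 (mod f(x))

Multiply in F_19[x]: a(x)·b(x) = (17x + 4)·(13x + 17) = 12x^2 + 18x + 11. This has degree ≥ 2, so divide by f(x) over F_19: 12x^2 + 18x + 11 = (12)·(x^2 + 2x + 17) + (13x + 16). Hence a·b ≡ 13x + 16 (mod f). (F_19[x]/(f) is a field with 19^2 = 361 elements since f is irreducible of degree 2.)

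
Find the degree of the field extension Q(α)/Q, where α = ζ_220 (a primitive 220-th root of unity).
[Q(α):Q] = 80

The minimal polynomial of ζ_220 over Q is the 220-th cyclotomic polynomial Φ_220(x), which is irreducible over Q and has degree φ(220) = 80. Hence [Q(α):Q] = φ(220) = 80.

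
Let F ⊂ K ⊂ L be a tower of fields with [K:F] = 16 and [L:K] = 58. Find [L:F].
[L:F] = 928

The tower law says that for any tower of field extensions F ⊂ K ⊂ L with finite degrees, [L:F] = [L:K] · [K:F]. Here this gives [L:F] = 58 · 16 = 928.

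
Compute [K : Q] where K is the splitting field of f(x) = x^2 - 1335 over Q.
[K : Q] = 2

f(x) = x^2 - 1335 factors as (x - √1335)(x + √1335). The splitting field is K = Q(√1335). Since 1335 is squarefree and > 1, it is not a perfect square, so x^2 - 1335 is irreducible over Q and [Q(√1335) : Q] = 2. Hence [K : Q] = 2.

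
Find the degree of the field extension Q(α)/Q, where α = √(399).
[Q(α):Q] = 2

[Q(α):Q] equals the degree of the minimal polynomial of α. Here α^2 = 399 and x^2 - 399 is irreducible (d = 399 is squarefree, ≠ 1, hence not a square), so deg(m_α) = 2. Thus [Q(α):Q] = 2.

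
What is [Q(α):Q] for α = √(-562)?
[Q(α):Q] = 2

[Q(α):Q] equals the degree of the minimal polynomial of α. Here α^2 = -562 and x^2 + 562 is irreducible (d = -562 is squarefree, ≠ 1, hence not a square), so deg(m_α) = 2. Thus [Q(α):Q] = 2.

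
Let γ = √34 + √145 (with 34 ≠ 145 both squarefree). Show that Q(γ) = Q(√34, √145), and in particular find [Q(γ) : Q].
[Q(γ) : Q] = 4 (equivalently, Q(γ) = Q(√34, √145))

Obviously Q(γ) ⊆ Q(√34, √145), and [Q(√34, √145):Q] = 4 (since 34, 145 are distinct squarefree integers > 1 with 4930 not a perfect square). To show equality we compute the minimal polynomial of γ. From γ = √34 + √145: γ^2 = 34 + 2√(4930) + 145 = 179 + 2√(4930), so γ^2 - 179 = 2√(4930); squaring, (γ^2 - 179)^2 = 4·4930, i.e. γ^4 - 358γ^2 + 32041 - 19720 = 0, i.e. γ^4 - 358γ^2 + 12321 = 0. So γ is a root of x^4 - 358x^2 + 12321. This polynomial is irreducible over Q: it has no rational root (each ±√34 ± √145 is irrational), and any factorization into two quadratics over Q would force √(4930) ∈ Q (pairing opposite roots) or √34, √145 ∈ Q (other pairings), all impossible. Hence [Q(γ):Q] = 4 = [Q(√34, √145):Q], so Q(γ) = Q(√34, √145).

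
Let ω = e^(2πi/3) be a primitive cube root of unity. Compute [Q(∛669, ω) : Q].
[Q(∛669, ω) : Q] = 6

[Q(∛669):Q] = 3 (min poly x^3 - 669, irreducible since 669 is not a perfect cube). [Q(ω):Q] = 2 (min poly x^2 + x + 1). Since Q(∛669) ⊂ R and ω ∉ R, we have ω ∉ Q(∛669), so x^2 + x + 1 remains irreducible over Q(∛669) and [Q(∛669, ω) : Q(∛669)] = 2. By the tower law, [Q(∛669, ω) : Q] = 3 · 2 = 6. (In fact Q(∛669, ω) is the splitting field of x^3 - 669 over Q.)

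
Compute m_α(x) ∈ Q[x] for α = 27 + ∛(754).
m_α(x) = x^3 - 81x^2 + 2187x - 20437

Set β = α - 27 = ∛(754), so β^3 = 754. Then (α - 27)^3 - 754 = 0, i.e. α is a root of g(x) = (x - 27)^3 - 754 = x^3 - 81x^2 + 2187x - 20437. Since g(x) = h(x - 27) where h(x) = x^3 - 754, and h is irreducible over Q (because 754 is not a perfect cube, so h has no rational root, and a monic cubic with no rational root is irreducible), g is also irreducible (irreducibility is preserved under the substitution x → x - 27). Hence m_α(x) = x^3 - 81x^2 + 2187x - 20437.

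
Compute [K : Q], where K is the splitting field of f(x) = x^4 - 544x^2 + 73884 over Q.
[K : Q] = 4

Solving the quadratic in x^2: x^2 = (544 ± √(544^2 - 4·73884))/2 = (544 ± √400)/2 = (544 ± 20)/2, giving x^2 = 262 or x^2 = 282. So f(x) = (x^2 - 262)(x^2 - 282) and the roots of f are ±√262, ±√282. Hence the splitting field is K = Q(√262, √282). Since 262 and 282 are distinct squarefree integers > 1, their product 73884 is not a perfect square, so √282 ∉ Q(√262). By the tower law [K:Q] = [Q(√262,√282):Q(√262)] · [Q(√262):Q] = 2 · 2 = 4.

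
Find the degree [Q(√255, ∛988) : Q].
[Q(√255, ∛988) : Q] = 6

Let L = Q(√255, ∛988). Since Q(√255) ⊂ L and [Q(√255):Q] = 2, the tower law gives 2 | [L:Q]. Likewise Q(∛988) ⊂ L with [Q(∛988):Q] = 3 (because 988 is not a perfect cube), so 3 | [L:Q]. As gcd(2,3) = 1, [L:Q] is divisible by 6. Conversely L is generated over Q by √255 and ∛988, so [L:Q] ≤ 2·3 = 6. Therefore [Q(√255, ∛988) : Q] = 6.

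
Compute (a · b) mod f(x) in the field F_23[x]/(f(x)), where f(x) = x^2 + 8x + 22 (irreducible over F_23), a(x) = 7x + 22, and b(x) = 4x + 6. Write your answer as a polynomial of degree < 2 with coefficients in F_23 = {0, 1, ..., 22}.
a · b ≡ 21x + 22 (mod f(x))

Multiply in F_23[x]: a(x)·b(x) = (7x + 22)·(4x + 6) = 5x^2 + 15x + 17. This has degree ≥ 2, so divide by f(x) over F_23: 5x^2 + 15x + 17 = (5)·(x^2 + 8x + 22) + (21x + 22). Hence a·b ≡ 21x + 22 (mod f). (F_23[x]/(f) is a field with 23^2 = 529 elements since f is irreducible of degree 2.)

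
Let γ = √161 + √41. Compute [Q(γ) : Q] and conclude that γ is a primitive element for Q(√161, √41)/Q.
[Q(γ) : Q] = 4 (equivalently, Q(γ) = Q(√161, √41))

Obviously Q(γ) ⊆ Q(√161, √41), and [Q(√161, √41):Q] = 4 (since 161, 41 are distinct squarefree integers > 1 with 6601 not a perfect square). To show equality we compute the minimal polynomial of γ. From γ = √161 + √41: γ^2 = 161 + 2√(6601) + 41 = 202 + 2√(6601), so γ^2 - 202 = 2√(6601); squaring, (γ^2 - 202)^2 = 4·6601, i.e. γ^4 - 404γ^2 + 40804 - 26404 = 0, i.e. γ^4 - 404γ^2 + 14400 = 0. So γ is a root of x^4 - 404x^2 + 14400. This polynomial is irreducible over Q: it has no rational root (each ±√161 ± √41 is irrational), and any factorization into two quadratics over Q would force √(6601) ∈ Q (pairing opposite roots) or √161, √41 ∈ Q (other pairings), all impossible. Hence [Q(γ):Q] = 4 = [Q(√161, √41):Q], so Q(γ) = Q(√161, √41).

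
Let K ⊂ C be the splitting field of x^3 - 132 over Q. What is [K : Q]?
[K : Q] = 6

The roots of x^3 - 132 are ∛132, ω∛132, ω^2∛132 where ω = e^(2πi/3) is a primitive cube root of unity, so K = Q(∛132, ω). Now [Q(∛132):Q] = 3 (since 132 is not a perfect cube, x^3 - 132 is irreducible) and [Q(ω):Q] = 2. Both 2 and 3 divide [K:Q], and [K:Q] ≤ 3·2 = 6, so [K:Q] = 6. (Equivalently: Q(∛132) ⊂ R but ω ∉ R, so [K : Q(∛132)] = 2.)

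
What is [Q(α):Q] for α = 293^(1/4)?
[Q(α):Q] = 4

α is a root of x^4 - 293. By Eisenstein's criterion at the prime p = 293 (which divides the constant term 293 but p^2 = 85849 does not, since 293 is squarefree), x^4 - 293 is irreducible over Q. Hence [Q(α):Q] = 4.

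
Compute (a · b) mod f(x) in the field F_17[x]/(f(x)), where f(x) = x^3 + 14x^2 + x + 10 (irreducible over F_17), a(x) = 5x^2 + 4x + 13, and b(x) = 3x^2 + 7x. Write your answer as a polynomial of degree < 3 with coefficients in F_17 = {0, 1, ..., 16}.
a · b ≡ 5x^2 + 2x + 15 (mod f(x))

Multiply in F_17[x]: a(x)·b(x) = (5x^2 + 4x + 13)·(3x^2 + 7x) = 15x^4 + 13x^3 + 16x^2 + 6x. This has degree ≥ 3, so divide by f(x) over F_17: 15x^4 + 13x^3 + 16x^2 + 6x = (15x + 7)·(x^3 + 14x^2 + x + 10) + (5x^2 + 2x + 15). Hence a·b ≡ 5x^2 + 2x + 15 (mod f). (F_17[x]/(f) is a field with 17^3 = 4913 elements since f is irreducible of degree 3.)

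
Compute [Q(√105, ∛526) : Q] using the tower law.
[Q(√105, ∛526) : Q] = 6

Let L = Q(√105, ∛526). Since Q(√105) ⊂ L and [Q(√105):Q] = 2, the tower law gives 2 | [L:Q]. Likewise Q(∛526) ⊂ L with [Q(∛526):Q] = 3 (because 526 is not a perfect cube), so 3 | [L:Q]. As gcd(2,3) = 1, [L:Q] is divisible by 6. Conversely L is generated over Q by √105 and ∛526, so [L:Q] ≤ 2·3 = 6. Therefore [Q(√105, ∛526) : Q] = 6.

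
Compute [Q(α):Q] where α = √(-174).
[Q(α):Q] = 2

[Q(α):Q] equals the degree of the minimal polynomial of α. Here α^2 = -174 and x^2 + 174 is irreducible (d = -174 is squarefree, ≠ 1, hence not a square), so deg(m_α) = 2. Thus [Q(α):Q] = 2.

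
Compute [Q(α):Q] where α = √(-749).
[Q(α):Q] = 2

[Q(α):Q] equals the degree of the minimal polynomial of α. Here α^2 = -749 and x^2 + 749 is irreducible (d = -749 is squarefree, ≠ 1, hence not a square), so deg(m_α) = 2. Thus [Q(α):Q] = 2.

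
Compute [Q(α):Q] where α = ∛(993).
[Q(α):Q] = 3

The minimal polynomial of α is x^3 - 993, irreducible over Q since 993 is not a perfect cube (so x^3 - 993 has no rational root). Hence [Q(α):Q] = deg(m_α) = 3.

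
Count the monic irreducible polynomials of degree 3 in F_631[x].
There are 83746320 monic irreducible polynomials of degree 3 over F_631

Each element of F_{631^3} that lies in no proper subfield is a root of exactly one monic irreducible of degree 3 over F_631, and each such polynomial has 3 distinct roots in F_{631^3}. By Möbius inversion the count is N_631(3) = (1/3) Σ_{d|3} μ(3/d) · 631^d = (1/3)(μ(3)·631^1 + μ(1)·631^3) = 251238960/3 = 83746320.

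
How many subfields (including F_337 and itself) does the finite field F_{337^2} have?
F_{337^2} has 2 subfields

The subfields of F_{p^n} are exactly the fields F_{p^d} for d | n (each is the fixed field of the unique index-d subgroup of Gal(F_{p^n}/F_p) ≅ Z/nZ). The divisors of n = 2 are {1, 2}, giving 2 subfields: F_{337^1}, F_{337^2}.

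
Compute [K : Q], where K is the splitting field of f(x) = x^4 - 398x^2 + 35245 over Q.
[K : Q] = 4

Solving the quadratic in x^2: x^2 = (398 ± √(398^2 - 4·35245))/2 = (398 ± √17424)/2 = (398 ± 132)/2, giving x^2 = 265 or x^2 = 133. So f(x) = (x^2 - 265)(x^2 - 133) and the roots of f are ±√265, ±√133. Hence the splitting field is K = Q(√265, √133). Since 265 and 133 are distinct squarefree integers > 1, their product 35245 is not a perfect square, so √133 ∉ Q(√265). By the tower law [K:Q] = [Q(√265,√133):Q(√265)] · [Q(√265):Q] = 2 · 2 = 4.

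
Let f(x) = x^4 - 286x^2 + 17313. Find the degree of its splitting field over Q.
[K : Q] = 4

Solving the quadratic in x^2: x^2 = (286 ± √(286^2 - 4·17313))/2 = (286 ± √12544)/2 = (286 ± 112)/2, giving x^2 = 87 or x^2 = 199. So f(x) = (x^2 - 87)(x^2 - 199) and the roots of f are ±√87, ±√199. Hence the splitting field is K = Q(√87, √199). Since 87 and 199 are distinct squarefree integers > 1, their product 17313 is not a perfect square, so √199 ∉ Q(√87). By the tower law [K:Q] = [Q(√87,√199):Q(√87)] · [Q(√87):Q] = 2 · 2 = 4.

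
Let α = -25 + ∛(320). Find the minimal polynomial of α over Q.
m_α(x) = x^3 + 75x^2 + 1875x + 15305

Set β = α + 25 = ∛(320), so β^3 = 320. Then (α + 25)^3 - 320 = 0, i.e. α is a root of g(x) = (x + 25)^3 - 320 = x^3 + 75x^2 + 1875x + 15305. Since g(x) = h(x + 25) where h(x) = x^3 - 320, and h is irreducible over Q (because 320 is not a perfect cube, so h has no rational root, and a monic cubic with no rational root is irreducible), g is also irreducible (irreducibility is preserved under the substitution x → x + 25). Hence m_α(x) = x^3 + 75x^2 + 1875x + 15305.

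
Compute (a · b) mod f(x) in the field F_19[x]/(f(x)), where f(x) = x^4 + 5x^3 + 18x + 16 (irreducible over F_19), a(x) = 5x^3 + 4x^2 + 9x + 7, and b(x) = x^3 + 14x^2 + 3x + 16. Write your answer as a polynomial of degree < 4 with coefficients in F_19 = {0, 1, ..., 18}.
a · b ≡ 10x^3 + 6x^2 + 14x + 16 (mod f(x))

Multiply in F_19[x]: a(x)·b(x) = (5x^3 + 4x^2 + 9x + 7)·(x^3 + 14x^2 + 3x + 16) = 5x^6 + 17x^5 + 4x^4 + 16x^3 + 18x^2 + 13x + 17. This has degree ≥ 4, so divide by f(x) over F_19: 5x^6 + 17x^5 + 4x^4 + 16x^3 + 18x^2 + 13x + 17 = (5x^2 + 11x + 6)·(x^4 + 5x^3 + 18x + 16) + (10x^3 + 6x^2 + 14x + 16). Hence a·b ≡ 10x^3 + 6x^2 + 14x + 16 (mod f). (F_19[x]/(f) is a field with 19^4 = 130321 elements since f is irreducible of degree 4.)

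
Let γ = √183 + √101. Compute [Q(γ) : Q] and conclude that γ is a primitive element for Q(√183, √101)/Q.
[Q(γ) : Q] = 4 (equivalently, Q(γ) = Q(√183, √101))

Obviously Q(γ) ⊆ Q(√183, √101), and [Q(√183, √101):Q] = 4 (since 183, 101 are distinct squarefree integers > 1 with 18483 not a perfect square). To show equality we compute the minimal polynomial of γ. From γ = √183 + √101: γ^2 = 183 + 2√(18483) + 101 = 284 + 2√(18483), so γ^2 - 284 = 2√(18483); squaring, (γ^2 - 284)^2 = 4·18483, i.e. γ^4 - 568γ^2 + 80656 - 73932 = 0, i.e. γ^4 - 568γ^2 + 6724 = 0. So γ is a root of x^4 - 568x^2 + 6724. This polynomial is irreducible over Q: it has no rational root (each ±√183 ± √101 is irrational), and any factorization into two quadratics over Q would force √(18483) ∈ Q (pairing opposite roots) or √183, √101 ∈ Q (other pairings), all impossible. Hence [Q(γ):Q] = 4 = [Q(√183, √101):Q], so Q(γ) = Q(√183, √101).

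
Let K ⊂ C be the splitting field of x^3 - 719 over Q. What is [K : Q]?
[K : Q] = 6

The roots of x^3 - 719 are ∛719, ω∛719, ω^2∛719 where ω = e^(2πi/3) is a primitive cube root of unity, so K = Q(∛719, ω). Now [Q(∛719):Q] = 3 (since 719 is not a perfect cube, x^3 - 719 is irreducible) and [Q(ω):Q] = 2. Both 2 and 3 divide [K:Q], and [K:Q] ≤ 3·2 = 6, so [K:Q] = 6. (Equivalently: Q(∛719) ⊂ R but ω ∉ R, so [K : Q(∛719)] = 2.)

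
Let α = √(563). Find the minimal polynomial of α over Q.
m_α(x) = x^2 - 563

α satisfies α^2 - 563 = 0, so x^2 - 563 annihilates α. Since d = 563 is squarefree and ≠ 1, it is not a perfect square in Q, so x^2 - 563 has no rational root and is therefore irreducible over Q (a degree-2 polynomial over a field is irreducible iff it has no root). Hence m_α(x) = x^2 - 563.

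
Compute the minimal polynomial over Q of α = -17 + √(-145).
m_α(x) = x^2 + 34x + 434

From α + 17 = √(-145), squaring gives (α + 17)^2 = -145, i.e. α^2 + 34α + 289 = -145, so α^2 + 34α + 434 = 0. The discriminant of x^2 + 34x + 434 is (34)^2 - 4·(434) = 1156 - 1736 = -580, and 4·(-145) is not a perfect square in Q since -145 is squarefree and ≠ 1. Hence x^2 + 34x + 434 is irreducible over Q and is the minimal polynomial of α.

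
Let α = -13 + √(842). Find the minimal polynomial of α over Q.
m_α(x) = x^2 + 26x - 673

From α + 13 = √(842), squaring gives (α + 13)^2 = 842, i.e. α^2 + 26α + 169 = 842, so α^2 + 26α - 673 = 0. The discriminant of x^2 + 26x - 673 is (26)^2 - 4·(-673) = 676 + 2692 = 3368, and 4·(842) is not a perfect square in Q since 842 is squarefree and ≠ 1. Hence x^2 + 26x - 673 is irreducible over Q and is the minimal polynomial of α.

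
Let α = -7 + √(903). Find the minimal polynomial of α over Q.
m_α(x) = x^2 + 14x - 854

From α + 7 = √(903), squaring gives (α + 7)^2 = 903, i.e. α^2 + 14α + 49 = 903, so α^2 + 14α - 854 = 0. The discriminant of x^2 + 14x - 854 is (14)^2 - 4·(-854) = 196 + 3416 = 3612, and 4·(903) is not a perfect square in Q since 903 is squarefree and ≠ 1. Hence x^2 + 14x - 854 is irreducible over Q and is the minimal polynomial of α.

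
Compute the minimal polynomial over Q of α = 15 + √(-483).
m_α(x) = x^2 - 30x + 708

From α - 15 = √(-483), squaring gives (α - 15)^2 = -483, i.e. α^2 - 30α + 225 = -483, so α^2 - 30α + 708 = 0. The discriminant of x^2 - 30x + 708 is (-30)^2 - 4·(708) = 900 - 2832 = -1932, and 4·(-483) is not a perfect square in Q since -483 is squarefree and ≠ 1. Hence x^2 - 30x + 708 is irreducible over Q and is the minimal polynomial of α.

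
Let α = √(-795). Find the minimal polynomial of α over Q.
m_α(x) = x^2 + 795

α satisfies α^2 + 795 = 0, so x^2 + 795 annihilates α. Since d = -795 is squarefree and ≠ 1, it is not a perfect square in Q, so x^2 + 795 has no rational root and is therefore irreducible over Q (a degree-2 polynomial over a field is irreducible iff it has no root). Hence m_α(x) = x^2 + 795.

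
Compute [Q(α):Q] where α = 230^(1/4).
[Q(α):Q] = 4

α is a root of x^4 - 230. By Eisenstein's criterion at the prime p = 2 (which divides the constant term 230 but p^2 = 4 does not, since 230 is squarefree), x^4 - 230 is irreducible over Q. Hence [Q(α):Q] = 4.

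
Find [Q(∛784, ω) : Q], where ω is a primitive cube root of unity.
[Q(∛784, ω) : Q] = 6

[Q(∛784):Q] = 3 (min poly x^3 - 784, irreducible since 784 is not a perfect cube). [Q(ω):Q] = 2 (min poly x^2 + x + 1). Since Q(∛784) ⊂ R and ω ∉ R, we have ω ∉ Q(∛784), so x^2 + x + 1 remains irreducible over Q(∛784) and [Q(∛784, ω) : Q(∛784)] = 2. By the tower law, [Q(∛784, ω) : Q] = 3 · 2 = 6. (In fact Q(∛784, ω) is the splitting field of x^3 - 784 over Q.)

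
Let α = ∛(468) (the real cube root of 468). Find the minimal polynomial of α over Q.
m_α(x) = x^3 - 468

α satisfies α^3 = 468, so x^3 - 468 annihilates α. By the rational root test, a rational root p/q (in lowest terms) of x^3 - 468 would satisfy p^3 = 468 q^3, forcing q = 1 and p^3 = 468; but 468 is not a perfect cube, contradiction. A monic cubic over Q with no rational root is irreducible (any nontrivial factorization would include a linear factor). Hence x^3 - 468 is the minimal polynomial of α, and in particular [Q(α):Q] = 3.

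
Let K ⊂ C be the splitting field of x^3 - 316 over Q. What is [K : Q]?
[K : Q] = 6

The roots of x^3 - 316 are ∛316, ω∛316, ω^2∛316 where ω = e^(2πi/3) is a primitive cube root of unity, so K = Q(∛316, ω). Now [Q(∛316):Q] = 3 (since 316 is not a perfect cube, x^3 - 316 is irreducible) and [Q(ω):Q] = 2. Both 2 and 3 divide [K:Q], and [K:Q] ≤ 3·2 = 6, so [K:Q] = 6. (Equivalently: Q(∛316) ⊂ R but ω ∉ R, so [K : Q(∛316)] = 2.)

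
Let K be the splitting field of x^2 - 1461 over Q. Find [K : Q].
[K : Q] = 2

f(x) = x^2 - 1461 factors as (x - √1461)(x + √1461). The splitting field is K = Q(√1461). Since 1461 is squarefree and > 1, it is not a perfect square, so x^2 - 1461 is irreducible over Q and [Q(√1461) : Q] = 2. Hence [K : Q] = 2.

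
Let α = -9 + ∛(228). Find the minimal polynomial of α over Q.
m_α(x) = x^3 + 27x^2 + 243x + 501

Set β = α + 9 = ∛(228), so β^3 = 228. Then (α + 9)^3 - 228 = 0, i.e. α is a root of g(x) = (x + 9)^3 - 228 = x^3 + 27x^2 + 243x + 501. Since g(x) = h(x + 9) where h(x) = x^3 - 228, and h is irreducible over Q (because 228 is not a perfect cube, so h has no rational root, and a monic cubic with no rational root is irreducible), g is also irreducible (irreducibility is preserved under the substitution x → x + 9). Hence m_α(x) = x^3 + 27x^2 + 243x + 501.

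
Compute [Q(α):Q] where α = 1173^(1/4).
[Q(α):Q] = 4

α is a root of x^4 - 1173. By Eisenstein's criterion at the prime p = 3 (which divides the constant term 1173 but p^2 = 9 does not, since 1173 is squarefree), x^4 - 1173 is irreducible over Q. Hence [Q(α):Q] = 4.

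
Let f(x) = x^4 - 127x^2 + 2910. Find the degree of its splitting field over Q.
[K : Q] = 4

Solving the quadratic in x^2: x^2 = (127 ± √(127^2 - 4·2910))/2 = (127 ± √4489)/2 = (127 ± 67)/2, giving x^2 = 30 or x^2 = 97. So f(x) = (x^2 - 30)(x^2 - 97) and the roots of f are ±√30, ±√97. Hence the splitting field is K = Q(√30, √97). Since 30 and 97 are distinct squarefree integers > 1, their product 2910 is not a perfect square, so √97 ∉ Q(√30). By the tower law [K:Q] = [Q(√30,√97):Q(√30)] · [Q(√30):Q] = 2 · 2 = 4.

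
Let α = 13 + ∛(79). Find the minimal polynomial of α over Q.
m_α(x) = x^3 - 39x^2 + 507x - 2276

Set β = α - 13 = ∛(79), so β^3 = 79. Then (α - 13)^3 - 79 = 0, i.e. α is a root of g(x) = (x - 13)^3 - 79 = x^3 - 39x^2 + 507x - 2276. Since g(x) = h(x - 13) where h(x) = x^3 - 79, and h is irreducible over Q (because 79 is not a perfect cube, so h has no rational root, and a monic cubic with no rational root is irreducible), g is also irreducible (irreducibility is preserved under the substitution x → x - 13). Hence m_α(x) = x^3 - 39x^2 + 507x - 2276.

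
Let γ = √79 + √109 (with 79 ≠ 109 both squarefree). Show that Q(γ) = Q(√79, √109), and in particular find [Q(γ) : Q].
[Q(γ) : Q] = 4 (equivalently, Q(γ) = Q(√79, √109))

Obviously Q(γ) ⊆ Q(√79, √109), and [Q(√79, √109):Q] = 4 (since 79, 109 are distinct squarefree integers > 1 with 8611 not a perfect square). To show equality we compute the minimal polynomial of γ. From γ = √79 + √109: γ^2 = 79 + 2√(8611) + 109 = 188 + 2√(8611), so γ^2 - 188 = 2√(8611); squaring, (γ^2 - 188)^2 = 4·8611, i.e. γ^4 - 376γ^2 + 35344 - 34444 = 0, i.e. γ^4 - 376γ^2 + 900 = 0. So γ is a root of x^4 - 376x^2 + 900. This polynomial is irreducible over Q: it has no rational root (each ±√79 ± √109 is irrational), and any factorization into two quadratics over Q would force √(8611) ∈ Q (pairing opposite roots) or √79, √109 ∈ Q (other pairings), all impossible. Hence [Q(γ):Q] = 4 = [Q(√79, √109):Q], so Q(γ) = Q(√79, √109).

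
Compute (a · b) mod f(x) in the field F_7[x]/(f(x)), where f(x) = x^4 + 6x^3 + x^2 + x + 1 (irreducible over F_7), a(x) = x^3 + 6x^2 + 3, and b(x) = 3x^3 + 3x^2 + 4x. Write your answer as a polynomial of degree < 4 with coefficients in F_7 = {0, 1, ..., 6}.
a · b ≡ 2x^2 + x + 6 (mod f(x))

Multiply in F_7[x]: a(x)·b(x) = (x^3 + 6x^2 + 3)·(3x^3 + 3x^2 + 4x) = 3x^6 + x^4 + 5x^3 + 2x^2 + 5x. This has degree ≥ 4, so divide by f(x) over F_7: 3x^6 + x^4 + 5x^3 + 2x^2 + 5x = (3x^2 + 3x + 1)·(x^4 + 6x^3 + x^2 + x + 1) + (2x^2 + x + 6). Hence a·b ≡ 2x^2 + x + 6 (mod f). (F_7[x]/(f) is a field with 7^4 = 2401 elements since f is irreducible of degree 4.)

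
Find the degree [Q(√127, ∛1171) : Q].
[Q(√127, ∛1171) : Q] = 6

Let L = Q(√127, ∛1171). Since Q(√127) ⊂ L and [Q(√127):Q] = 2, the tower law gives 2 | [L:Q]. Likewise Q(∛1171) ⊂ L with [Q(∛1171):Q] = 3 (because 1171 is not a perfect cube), so 3 | [L:Q]. As gcd(2,3) = 1, [L:Q] is divisible by 6. Conversely L is generated over Q by √127 and ∛1171, so [L:Q] ≤ 2·3 = 6. Therefore [Q(√127, ∛1171) : Q] = 6.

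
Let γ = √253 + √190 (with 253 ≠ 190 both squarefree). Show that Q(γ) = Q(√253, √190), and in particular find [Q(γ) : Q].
[Q(γ) : Q] = 4 (equivalently, Q(γ) = Q(√253, √190))

Obviously Q(γ) ⊆ Q(√253, √190), and [Q(√253, √190):Q] = 4 (since 253, 190 are distinct squarefree integers > 1 with 48070 not a perfect square). To show equality we compute the minimal polynomial of γ. From γ = √253 + √190: γ^2 = 253 + 2√(48070) + 190 = 443 + 2√(48070), so γ^2 - 443 = 2√(48070); squaring, (γ^2 - 443)^2 = 4·48070, i.e. γ^4 - 886γ^2 + 196249 - 192280 = 0, i.e. γ^4 - 886γ^2 + 3969 = 0. So γ is a root of x^4 - 886x^2 + 3969. This polynomial is irreducible over Q: it has no rational root (each ±√253 ± √190 is irrational), and any factorization into two quadratics over Q would force √(48070) ∈ Q (pairing opposite roots) or √253, √190 ∈ Q (other pairings), all impossible. Hence [Q(γ):Q] = 4 = [Q(√253, √190):Q], so Q(γ) = Q(√253, √190).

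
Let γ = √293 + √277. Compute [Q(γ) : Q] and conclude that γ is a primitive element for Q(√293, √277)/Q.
[Q(γ) : Q] = 4 (equivalently, Q(γ) = Q(√293, √277))

Obviously Q(γ) ⊆ Q(√293, √277), and [Q(√293, √277):Q] = 4 (since 293, 277 are distinct squarefree integers > 1 with 81161 not a perfect square). To show equality we compute the minimal polynomial of γ. From γ = √293 + √277: γ^2 = 293 + 2√(81161) + 277 = 570 + 2√(81161), so γ^2 - 570 = 2√(81161); squaring, (γ^2 - 570)^2 = 4·81161, i.e. γ^4 - 1140γ^2 + 324900 - 324644 = 0, i.e. γ^4 - 1140γ^2 + 256 = 0. So γ is a root of x^4 - 1140x^2 + 256. This polynomial is irreducible over Q: it has no rational root (each ±√293 ± √277 is irrational), and any factorization into two quadratics over Q would force √(81161) ∈ Q (pairing opposite roots) or √293, √277 ∈ Q (other pairings), all impossible. Hence [Q(γ):Q] = 4 = [Q(√293, √277):Q], so Q(γ) = Q(√293, √277).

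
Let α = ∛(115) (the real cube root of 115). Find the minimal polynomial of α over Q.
m_α(x) = x^3 - 115

α satisfies α^3 = 115, so x^3 - 115 annihilates α. By the rational root test, a rational root p/q (in lowest terms) of x^3 - 115 would satisfy p^3 = 115 q^3, forcing q = 1 and p^3 = 115; but 115 is not a perfect cube, contradiction. A monic cubic over Q with no rational root is irreducible (any nontrivial factorization would include a linear factor). Hence x^3 - 115 is the minimal polynomial of α, and in particular [Q(α):Q] = 3.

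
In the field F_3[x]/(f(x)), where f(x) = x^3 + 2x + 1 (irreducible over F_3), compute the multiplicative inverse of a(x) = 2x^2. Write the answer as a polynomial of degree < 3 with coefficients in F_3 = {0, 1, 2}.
a(x)^(-1) ≡ x^2 + x + 2 (mod f(x))

Since f is irreducible over F_3, F_3[x]/(f) is a field and a(x) ≠ 0 has an inverse. Apply the extended Euclidean algorithm to f(x) and a(x) in F_3[x]: f(x) = (2x)·a(x) + (2x + 1);  a(x) = (x + 1)·(2x + 1) + (2). The last nonzero remainder is the constant 2 = gcd(f, a) in F_3. Back-substituting through the division chain expresses 2 = s(x)·a(x) + t(x)·f(x) with s(x) ≡ 2x^2 + 2x + 1 (mod f), so (2x^2 + 2x + 1)·a(x) ≡ 2 (mod f). Multiplying by 2^(-1) ≡ 2 in F_3 gives a(x)^(-1) ≡ 2·(2x^2 + 2x + 1) ≡ x^2 + x + 2 (mod f). Check: (2x^2)·(x^2 + x + 2) = 2x^4 + 2x^3 + x^2 ≡ 1 (mod x^3 + 2x + 1).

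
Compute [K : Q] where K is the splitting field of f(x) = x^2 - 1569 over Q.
[K : Q] = 2

f(x) = x^2 - 1569 factors as (x - √1569)(x + √1569). The splitting field is K = Q(√1569). Since 1569 is squarefree and > 1, it is not a perfect square, so x^2 - 1569 is irreducible over Q and [Q(√1569) : Q] = 2. Hence [K : Q] = 2.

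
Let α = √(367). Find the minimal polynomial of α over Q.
m_α(x) = x^2 - 367

α satisfies α^2 - 367 = 0, so x^2 - 367 annihilates α. Since d = 367 is squarefree and ≠ 1, it is not a perfect square in Q, so x^2 - 367 has no rational root and is therefore irreducible over Q (a degree-2 polynomial over a field is irreducible iff it has no root). Hence m_α(x) = x^2 - 367.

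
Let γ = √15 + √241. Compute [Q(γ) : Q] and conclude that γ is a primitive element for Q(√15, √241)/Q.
[Q(γ) : Q] = 4 (equivalently, Q(γ) = Q(√15, √241))

Obviously Q(γ) ⊆ Q(√15, √241), and [Q(√15, √241):Q] = 4 (since 15, 241 are distinct squarefree integers > 1 with 3615 not a perfect square). To show equality we compute the minimal polynomial of γ. From γ = √15 + √241: γ^2 = 15 + 2√(3615) + 241 = 256 + 2√(3615), so γ^2 - 256 = 2√(3615); squaring, (γ^2 - 256)^2 = 4·3615, i.e. γ^4 - 512γ^2 + 65536 - 14460 = 0, i.e. γ^4 - 512γ^2 + 51076 = 0. So γ is a root of x^4 - 512x^2 + 51076. This polynomial is irreducible over Q: it has no rational root (each ±√15 ± √241 is irrational), and any factorization into two quadratics over Q would force √(3615) ∈ Q (pairing opposite roots) or √15, √241 ∈ Q (other pairings), all impossible. Hence [Q(γ):Q] = 4 = [Q(√15, √241):Q], so Q(γ) = Q(√15, √241).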